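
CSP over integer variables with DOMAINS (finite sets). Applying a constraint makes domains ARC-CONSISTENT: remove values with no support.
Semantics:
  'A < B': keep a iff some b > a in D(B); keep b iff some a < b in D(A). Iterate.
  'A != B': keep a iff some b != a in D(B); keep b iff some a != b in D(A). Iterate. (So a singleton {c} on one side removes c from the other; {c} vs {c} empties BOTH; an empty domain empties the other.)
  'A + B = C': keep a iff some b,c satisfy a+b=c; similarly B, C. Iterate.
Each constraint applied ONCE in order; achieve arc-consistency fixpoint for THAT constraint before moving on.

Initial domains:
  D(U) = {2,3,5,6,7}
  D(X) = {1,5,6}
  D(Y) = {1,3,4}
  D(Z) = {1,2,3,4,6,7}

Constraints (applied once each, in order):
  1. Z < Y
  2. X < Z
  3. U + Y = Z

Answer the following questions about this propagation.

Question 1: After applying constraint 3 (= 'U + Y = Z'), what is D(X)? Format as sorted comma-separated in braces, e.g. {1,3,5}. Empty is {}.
Answer: {1}

Derivation:
Constraint 1 (Z < Y) on D(Z)={1,2,3,4,6,7} D(Y)={1,3,4}: Z {1,2,3,4,6,7}->{1,2,3}; Y {1,3,4}->{3,4}
Constraint 2 (X < Z) on D(X)={1,5,6} D(Z)={1,2,3}: X {1,5,6}->{1}; Z {1,2,3}->{2,3}
Constraint 3 (U + Y = Z) on D(U)={2,3,5,6,7} D(Y)={3,4} D(Z)={2,3}: U {2,3,5,6,7}->{}; Y {3,4}->{}; Z {2,3}->{}
So after constraint 3: D(X) = {1}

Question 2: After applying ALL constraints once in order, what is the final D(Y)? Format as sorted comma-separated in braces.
Answer: {}

Derivation:
Constraint 1 (Z < Y) on D(Z)={1,2,3,4,6,7} D(Y)={1,3,4}: Z {1,2,3,4,6,7}->{1,2,3}; Y {1,3,4}->{3,4}
Constraint 2 (X < Z) on D(X)={1,5,6} D(Z)={1,2,3}: X {1,5,6}->{1}; Z {1,2,3}->{2,3}
Constraint 3 (U + Y = Z) on D(U)={2,3,5,6,7} D(Y)={3,4} D(Z)={2,3}: U {2,3,5,6,7}->{}; Y {3,4}->{}; Z {2,3}->{}
So after all 3 constraints: D(Y) = {}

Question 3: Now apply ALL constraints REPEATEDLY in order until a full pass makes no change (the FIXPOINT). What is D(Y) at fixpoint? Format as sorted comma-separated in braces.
Answer: {}

Derivation:
pass 0 (initial): D(Y)={1,3,4}
pass 1: U {2,3,5,6,7}->{}; X {1,5,6}->{1}; Y {1,3,4}->{}; Z {1,2,3,4,6,7}->{}
pass 2: X {1}->{}
pass 3: no change
Fixpoint after 3 passes: D(Y) = {}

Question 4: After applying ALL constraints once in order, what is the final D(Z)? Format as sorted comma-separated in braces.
Answer: {}

Derivation:
Constraint 1 (Z < Y) on D(Z)={1,2,3,4,6,7} D(Y)={1,3,4}: Z {1,2,3,4,6,7}->{1,2,3}; Y {1,3,4}->{3,4}
Constraint 2 (X < Z) on D(X)={1,5,6} D(Z)={1,2,3}: X {1,5,6}->{1}; Z {1,2,3}->{2,3}
Constraint 3 (U + Y = Z) on D(U)={2,3,5,6,7} D(Y)={3,4} D(Z)={2,3}: U {2,3,5,6,7}->{}; Y {3,4}->{}; Z {2,3}->{}
So after all 3 constraints: D(Z) = {}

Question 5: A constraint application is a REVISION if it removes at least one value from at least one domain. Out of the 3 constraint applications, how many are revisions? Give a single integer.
Constraint 1 (Z < Y) on D(Z)={1,2,3,4,6,7} D(Y)={1,3,4}: Z {1,2,3,4,6,7}->{1,2,3}; Y {1,3,4}->{3,4} => REVISION
Constraint 2 (X < Z) on D(X)={1,5,6} D(Z)={1,2,3}: X {1,5,6}->{1}; Z {1,2,3}->{2,3} => REVISION
Constraint 3 (U + Y = Z) on D(U)={2,3,5,6,7} D(Y)={3,4} D(Z)={2,3}: U {2,3,5,6,7}->{}; Y {3,4}->{}; Z {2,3}->{} => REVISION
Total revisions = 3

Answer: 3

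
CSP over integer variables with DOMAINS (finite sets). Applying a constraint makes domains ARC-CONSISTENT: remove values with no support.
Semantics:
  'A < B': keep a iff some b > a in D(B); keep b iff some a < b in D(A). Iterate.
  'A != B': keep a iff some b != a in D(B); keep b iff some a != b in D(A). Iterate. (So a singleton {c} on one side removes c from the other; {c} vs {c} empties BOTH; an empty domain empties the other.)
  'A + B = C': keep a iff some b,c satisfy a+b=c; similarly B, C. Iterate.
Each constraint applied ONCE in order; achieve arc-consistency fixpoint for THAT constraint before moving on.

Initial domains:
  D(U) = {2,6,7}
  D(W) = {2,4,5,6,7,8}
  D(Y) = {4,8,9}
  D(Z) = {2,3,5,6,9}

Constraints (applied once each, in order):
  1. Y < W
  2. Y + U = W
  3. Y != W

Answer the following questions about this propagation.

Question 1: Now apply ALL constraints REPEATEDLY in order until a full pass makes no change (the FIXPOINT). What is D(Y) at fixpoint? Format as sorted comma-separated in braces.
Answer: {4}

Derivation:
pass 0 (initial): D(Y)={4,8,9}
pass 1: U {2,6,7}->{2}; W {2,4,5,6,7,8}->{6}; Y {4,8,9}->{4}
pass 2: no change
Fixpoint after 2 passes: D(Y) = {4}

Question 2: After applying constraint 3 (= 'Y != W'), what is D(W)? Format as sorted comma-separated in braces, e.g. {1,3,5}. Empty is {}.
Constraint 1 (Y < W) on D(Y)={4,8,9} D(W)={2,4,5,6,7,8}: Y {4,8,9}->{4}; W {2,4,5,6,7,8}->{5,6,7,8}
Constraint 2 (Y + U = W) on D(Y)={4} D(U)={2,6,7} D(W)={5,6,7,8}: U {2,6,7}->{2}; W {5,6,7,8}->{6}
Constraint 3 (Y != W) on D(Y)={4} D(W)={6}: no change
So after constraint 3: D(W) = {6}

Answer: {6}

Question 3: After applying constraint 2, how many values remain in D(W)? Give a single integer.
Constraint 1 (Y < W) on D(Y)={4,8,9} D(W)={2,4,5,6,7,8}: Y {4,8,9}->{4}; W {2,4,5,6,7,8}->{5,6,7,8}
Constraint 2 (Y + U = W) on D(Y)={4} D(U)={2,6,7} D(W)={5,6,7,8}: U {2,6,7}->{2}; W {5,6,7,8}->{6}
So after constraint 2: D(W)={6}, size = 1

Answer: 1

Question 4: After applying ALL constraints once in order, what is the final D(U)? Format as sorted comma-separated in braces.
Answer: {2}

Derivation:
Constraint 1 (Y < W) on D(Y)={4,8,9} D(W)={2,4,5,6,7,8}: Y {4,8,9}->{4}; W {2,4,5,6,7,8}->{5,6,7,8}
Constraint 2 (Y + U = W) on D(Y)={4} D(U)={2,6,7} D(W)={5,6,7,8}: U {2,6,7}->{2}; W {5,6,7,8}->{6}
Constraint 3 (Y != W) on D(Y)={4} D(W)={6}: no change
So after all 3 constraints: D(U) = {2}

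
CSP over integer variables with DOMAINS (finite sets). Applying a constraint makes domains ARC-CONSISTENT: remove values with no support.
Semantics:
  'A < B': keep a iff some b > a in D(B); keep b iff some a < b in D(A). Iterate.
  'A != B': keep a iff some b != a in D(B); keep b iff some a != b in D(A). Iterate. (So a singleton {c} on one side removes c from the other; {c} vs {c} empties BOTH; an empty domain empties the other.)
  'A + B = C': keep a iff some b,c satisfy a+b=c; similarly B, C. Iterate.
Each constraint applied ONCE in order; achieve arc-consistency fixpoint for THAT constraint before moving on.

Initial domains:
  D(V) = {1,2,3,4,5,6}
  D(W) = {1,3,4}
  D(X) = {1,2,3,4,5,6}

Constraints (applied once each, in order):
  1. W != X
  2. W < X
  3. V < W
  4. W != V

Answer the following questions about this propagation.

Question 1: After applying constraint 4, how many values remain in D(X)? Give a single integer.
Constraint 1 (W != X) on D(W)={1,3,4} D(X)={1,2,3,4,5,6}: no change
Constraint 2 (W < X) on D(W)={1,3,4} D(X)={1,2,3,4,5,6}: X {1,2,3,4,5,6}->{2,3,4,5,6}
Constraint 3 (V < W) on D(V)={1,2,3,4,5,6} D(W)={1,3,4}: V {1,2,3,4,5,6}->{1,2,3}; W {1,3,4}->{3,4}
Constraint 4 (W != V) on D(W)={3,4} D(V)={1,2,3}: no change
So after constraint 4: D(X)={2,3,4,5,6}, size = 5

Answer: 5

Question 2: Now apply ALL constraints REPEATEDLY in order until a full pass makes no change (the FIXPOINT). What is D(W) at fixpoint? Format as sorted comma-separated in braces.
pass 0 (initial): D(W)={1,3,4}
pass 1: V {1,2,3,4,5,6}->{1,2,3}; W {1,3,4}->{3,4}; X {1,2,3,4,5,6}->{2,3,4,5,6}
pass 2: X {2,3,4,5,6}->{4,5,6}
pass 3: no change
Fixpoint after 3 passes: D(W) = {3,4}

Answer: {3,4}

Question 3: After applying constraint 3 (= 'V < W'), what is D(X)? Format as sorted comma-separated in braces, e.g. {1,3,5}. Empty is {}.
Answer: {2,3,4,5,6}

Derivation:
Constraint 1 (W != X) on D(W)={1,3,4} D(X)={1,2,3,4,5,6}: no change
Constraint 2 (W < X) on D(W)={1,3,4} D(X)={1,2,3,4,5,6}: X {1,2,3,4,5,6}->{2,3,4,5,6}
Constraint 3 (V < W) on D(V)={1,2,3,4,5,6} D(W)={1,3,4}: V {1,2,3,4,5,6}->{1,2,3}; W {1,3,4}->{3,4}
So after constraint 3: D(X) = {2,3,4,5,6}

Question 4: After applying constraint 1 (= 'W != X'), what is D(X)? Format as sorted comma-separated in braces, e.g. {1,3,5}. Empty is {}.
Answer: {1,2,3,4,5,6}

Derivation:
Constraint 1 (W != X) on D(W)={1,3,4} D(X)={1,2,3,4,5,6}: no change
So after constraint 1: D(X) = {1,2,3,4,5,6}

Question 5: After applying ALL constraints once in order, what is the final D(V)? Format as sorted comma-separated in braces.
Answer: {1,2,3}

Derivation:
Constraint 1 (W != X) on D(W)={1,3,4} D(X)={1,2,3,4,5,6}: no change
Constraint 2 (W < X) on D(W)={1,3,4} D(X)={1,2,3,4,5,6}: X {1,2,3,4,5,6}->{2,3,4,5,6}
Constraint 3 (V < W) on D(V)={1,2,3,4,5,6} D(W)={1,3,4}: V {1,2,3,4,5,6}->{1,2,3}; W {1,3,4}->{3,4}
Constraint 4 (W != V) on D(W)={3,4} D(V)={1,2,3}: no change
So after all 4 constraints: D(V) = {1,2,3}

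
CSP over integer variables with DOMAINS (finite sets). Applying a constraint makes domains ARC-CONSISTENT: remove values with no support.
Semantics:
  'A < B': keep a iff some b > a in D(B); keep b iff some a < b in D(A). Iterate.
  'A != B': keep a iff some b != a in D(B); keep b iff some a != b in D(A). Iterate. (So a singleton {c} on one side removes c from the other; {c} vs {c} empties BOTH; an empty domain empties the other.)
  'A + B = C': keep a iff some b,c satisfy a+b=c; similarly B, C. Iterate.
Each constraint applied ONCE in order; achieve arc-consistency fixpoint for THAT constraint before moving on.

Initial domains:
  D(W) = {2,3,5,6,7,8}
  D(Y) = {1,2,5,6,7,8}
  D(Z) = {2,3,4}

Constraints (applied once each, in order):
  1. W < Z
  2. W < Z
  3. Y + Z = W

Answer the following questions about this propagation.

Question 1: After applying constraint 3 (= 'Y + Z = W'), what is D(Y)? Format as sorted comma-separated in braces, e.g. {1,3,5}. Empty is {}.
Answer: {}

Derivation:
Constraint 1 (W < Z) on D(W)={2,3,5,6,7,8} D(Z)={2,3,4}: W {2,3,5,6,7,8}->{2,3}; Z {2,3,4}->{3,4}
Constraint 2 (W < Z) on D(W)={2,3} D(Z)={3,4}: no change
Constraint 3 (Y + Z = W) on D(Y)={1,2,5,6,7,8} D(Z)={3,4} D(W)={2,3}: Y {1,2,5,6,7,8}->{}; Z {3,4}->{}; W {2,3}->{}
So after constraint 3: D(Y) = {}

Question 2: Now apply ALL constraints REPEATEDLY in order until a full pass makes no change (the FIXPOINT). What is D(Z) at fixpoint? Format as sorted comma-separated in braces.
pass 0 (initial): D(Z)={2,3,4}
pass 1: W {2,3,5,6,7,8}->{}; Y {1,2,5,6,7,8}->{}; Z {2,3,4}->{}
pass 2: no change
Fixpoint after 2 passes: D(Z) = {}

Answer: {}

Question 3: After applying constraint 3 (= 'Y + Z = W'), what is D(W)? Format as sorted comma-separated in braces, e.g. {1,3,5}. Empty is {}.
Answer: {}

Derivation:
Constraint 1 (W < Z) on D(W)={2,3,5,6,7,8} D(Z)={2,3,4}: W {2,3,5,6,7,8}->{2,3}; Z {2,3,4}->{3,4}
Constraint 2 (W < Z) on D(W)={2,3} D(Z)={3,4}: no change
Constraint 3 (Y + Z = W) on D(Y)={1,2,5,6,7,8} D(Z)={3,4} D(W)={2,3}: Y {1,2,5,6,7,8}->{}; Z {3,4}->{}; W {2,3}->{}
So after constraint 3: D(W) = {}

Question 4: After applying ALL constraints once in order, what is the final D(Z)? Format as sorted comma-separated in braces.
Answer: {}

Derivation:
Constraint 1 (W < Z) on D(W)={2,3,5,6,7,8} D(Z)={2,3,4}: W {2,3,5,6,7,8}->{2,3}; Z {2,3,4}->{3,4}
Constraint 2 (W < Z) on D(W)={2,3} D(Z)={3,4}: no change
Constraint 3 (Y + Z = W) on D(Y)={1,2,5,6,7,8} D(Z)={3,4} D(W)={2,3}: Y {1,2,5,6,7,8}->{}; Z {3,4}->{}; W {2,3}->{}
So after all 3 constraints: D(Z) = {}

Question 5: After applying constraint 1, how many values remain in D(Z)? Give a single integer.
Answer: 2

Derivation:
Constraint 1 (W < Z) on D(W)={2,3,5,6,7,8} D(Z)={2,3,4}: W {2,3,5,6,7,8}->{2,3}; Z {2,3,4}->{3,4}
So after constraint 1: D(Z)={3,4}, size = 2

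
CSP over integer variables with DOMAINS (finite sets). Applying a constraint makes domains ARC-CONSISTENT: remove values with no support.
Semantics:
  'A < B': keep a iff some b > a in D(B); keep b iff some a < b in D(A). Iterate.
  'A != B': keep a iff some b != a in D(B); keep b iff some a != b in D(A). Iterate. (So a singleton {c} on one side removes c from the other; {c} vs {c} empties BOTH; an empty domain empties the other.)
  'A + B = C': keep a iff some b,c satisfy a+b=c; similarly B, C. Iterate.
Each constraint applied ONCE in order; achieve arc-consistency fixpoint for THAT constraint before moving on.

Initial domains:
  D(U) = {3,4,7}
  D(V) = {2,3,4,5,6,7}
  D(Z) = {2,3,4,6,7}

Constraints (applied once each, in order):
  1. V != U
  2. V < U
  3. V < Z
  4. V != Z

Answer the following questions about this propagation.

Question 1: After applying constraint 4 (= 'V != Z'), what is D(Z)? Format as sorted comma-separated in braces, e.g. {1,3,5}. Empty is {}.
Answer: {3,4,6,7}

Derivation:
Constraint 1 (V != U) on D(V)={2,3,4,5,6,7} D(U)={3,4,7}: no change
Constraint 2 (V < U) on D(V)={2,3,4,5,6,7} D(U)={3,4,7}: V {2,3,4,5,6,7}->{2,3,4,5,6}
Constraint 3 (V < Z) on D(V)={2,3,4,5,6} D(Z)={2,3,4,6,7}: Z {2,3,4,6,7}->{3,4,6,7}
Constraint 4 (V != Z) on D(V)={2,3,4,5,6} D(Z)={3,4,6,7}: no change
So after constraint 4: D(Z) = {3,4,6,7}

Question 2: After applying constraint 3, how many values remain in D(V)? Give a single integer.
Answer: 5

Derivation:
Constraint 1 (V != U) on D(V)={2,3,4,5,6,7} D(U)={3,4,7}: no change
Constraint 2 (V < U) on D(V)={2,3,4,5,6,7} D(U)={3,4,7}: V {2,3,4,5,6,7}->{2,3,4,5,6}
Constraint 3 (V < Z) on D(V)={2,3,4,5,6} D(Z)={2,3,4,6,7}: Z {2,3,4,6,7}->{3,4,6,7}
So after constraint 3: D(V)={2,3,4,5,6}, size = 5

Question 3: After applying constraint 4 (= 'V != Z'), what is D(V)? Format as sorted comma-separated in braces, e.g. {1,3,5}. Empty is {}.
Constraint 1 (V != U) on D(V)={2,3,4,5,6,7} D(U)={3,4,7}: no change
Constraint 2 (V < U) on D(V)={2,3,4,5,6,7} D(U)={3,4,7}: V {2,3,4,5,6,7}->{2,3,4,5,6}
Constraint 3 (V < Z) on D(V)={2,3,4,5,6} D(Z)={2,3,4,6,7}: Z {2,3,4,6,7}->{3,4,6,7}
Constraint 4 (V != Z) on D(V)={2,3,4,5,6} D(Z)={3,4,6,7}: no change
So after constraint 4: D(V) = {2,3,4,5,6}

Answer: {2,3,4,5,6}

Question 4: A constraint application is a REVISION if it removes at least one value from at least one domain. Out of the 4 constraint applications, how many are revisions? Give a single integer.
Answer: 2

Derivation:
Constraint 1 (V != U) on D(V)={2,3,4,5,6,7} D(U)={3,4,7}: no change => not a revision
Constraint 2 (V < U) on D(V)={2,3,4,5,6,7} D(U)={3,4,7}: V {2,3,4,5,6,7}->{2,3,4,5,6} => REVISION
Constraint 3 (V < Z) on D(V)={2,3,4,5,6} D(Z)={2,3,4,6,7}: Z {2,3,4,6,7}->{3,4,6,7} => REVISION
Constraint 4 (V != Z) on D(V)={2,3,4,5,6} D(Z)={3,4,6,7}: no change => not a revision
Total revisions = 2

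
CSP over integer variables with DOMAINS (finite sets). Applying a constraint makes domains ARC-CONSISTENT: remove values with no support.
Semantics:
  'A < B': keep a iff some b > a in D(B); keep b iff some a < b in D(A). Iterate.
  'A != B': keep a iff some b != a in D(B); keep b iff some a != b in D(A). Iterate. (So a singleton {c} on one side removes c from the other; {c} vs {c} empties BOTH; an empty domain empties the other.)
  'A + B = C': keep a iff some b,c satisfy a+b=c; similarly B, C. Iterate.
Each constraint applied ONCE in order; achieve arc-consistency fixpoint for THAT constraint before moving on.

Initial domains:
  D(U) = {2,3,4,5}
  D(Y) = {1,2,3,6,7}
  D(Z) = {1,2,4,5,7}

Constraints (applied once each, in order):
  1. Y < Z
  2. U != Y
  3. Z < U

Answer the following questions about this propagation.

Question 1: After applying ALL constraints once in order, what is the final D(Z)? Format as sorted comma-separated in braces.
Constraint 1 (Y < Z) on D(Y)={1,2,3,6,7} D(Z)={1,2,4,5,7}: Y {1,2,3,6,7}->{1,2,3,6}; Z {1,2,4,5,7}->{2,4,5,7}
Constraint 2 (U != Y) on D(U)={2,3,4,5} D(Y)={1,2,3,6}: no change
Constraint 3 (Z < U) on D(Z)={2,4,5,7} D(U)={2,3,4,5}: Z {2,4,5,7}->{2,4}; U {2,3,4,5}->{3,4,5}
So after all 3 constraints: D(Z) = {2,4}

Answer: {2,4}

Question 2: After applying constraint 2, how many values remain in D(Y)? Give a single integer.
Constraint 1 (Y < Z) on D(Y)={1,2,3,6,7} D(Z)={1,2,4,5,7}: Y {1,2,3,6,7}->{1,2,3,6}; Z {1,2,4,5,7}->{2,4,5,7}
Constraint 2 (U != Y) on D(U)={2,3,4,5} D(Y)={1,2,3,6}: no change
So after constraint 2: D(Y)={1,2,3,6}, size = 4

Answer: 4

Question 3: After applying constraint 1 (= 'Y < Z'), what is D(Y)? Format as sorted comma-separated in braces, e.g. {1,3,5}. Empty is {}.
Constraint 1 (Y < Z) on D(Y)={1,2,3,6,7} D(Z)={1,2,4,5,7}: Y {1,2,3,6,7}->{1,2,3,6}; Z {1,2,4,5,7}->{2,4,5,7}
So after constraint 1: D(Y) = {1,2,3,6}

Answer: {1,2,3,6}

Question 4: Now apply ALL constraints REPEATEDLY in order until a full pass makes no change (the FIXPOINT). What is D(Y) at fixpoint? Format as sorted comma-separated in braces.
Answer: {1,2,3}

Derivation:
pass 0 (initial): D(Y)={1,2,3,6,7}
pass 1: U {2,3,4,5}->{3,4,5}; Y {1,2,3,6,7}->{1,2,3,6}; Z {1,2,4,5,7}->{2,4}
pass 2: Y {1,2,3,6}->{1,2,3}
pass 3: no change
Fixpoint after 3 passes: D(Y) = {1,2,3}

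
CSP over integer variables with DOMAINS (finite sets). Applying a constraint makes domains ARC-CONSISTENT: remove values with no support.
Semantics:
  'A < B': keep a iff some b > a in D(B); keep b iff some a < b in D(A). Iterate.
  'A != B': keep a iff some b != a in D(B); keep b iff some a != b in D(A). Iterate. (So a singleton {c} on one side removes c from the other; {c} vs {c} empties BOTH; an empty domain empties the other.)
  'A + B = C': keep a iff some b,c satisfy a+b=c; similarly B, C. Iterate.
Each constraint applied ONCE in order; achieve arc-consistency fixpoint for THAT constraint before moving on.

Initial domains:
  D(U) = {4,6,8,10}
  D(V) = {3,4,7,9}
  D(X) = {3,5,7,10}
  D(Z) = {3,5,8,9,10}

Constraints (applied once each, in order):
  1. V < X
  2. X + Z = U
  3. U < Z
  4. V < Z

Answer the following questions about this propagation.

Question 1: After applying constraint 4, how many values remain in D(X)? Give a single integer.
Constraint 1 (V < X) on D(V)={3,4,7,9} D(X)={3,5,7,10}: X {3,5,7,10}->{5,7,10}
Constraint 2 (X + Z = U) on D(X)={5,7,10} D(Z)={3,5,8,9,10} D(U)={4,6,8,10}: X {5,7,10}->{5,7}; Z {3,5,8,9,10}->{3,5}; U {4,6,8,10}->{8,10}
Constraint 3 (U < Z) on D(U)={8,10} D(Z)={3,5}: U {8,10}->{}; Z {3,5}->{}
Constraint 4 (V < Z) on D(V)={3,4,7,9} D(Z)={}: V {3,4,7,9}->{}
So after constraint 4: D(X)={5,7}, size = 2

Answer: 2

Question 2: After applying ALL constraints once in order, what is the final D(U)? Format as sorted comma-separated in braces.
Constraint 1 (V < X) on D(V)={3,4,7,9} D(X)={3,5,7,10}: X {3,5,7,10}->{5,7,10}
Constraint 2 (X + Z = U) on D(X)={5,7,10} D(Z)={3,5,8,9,10} D(U)={4,6,8,10}: X {5,7,10}->{5,7}; Z {3,5,8,9,10}->{3,5}; U {4,6,8,10}->{8,10}
Constraint 3 (U < Z) on D(U)={8,10} D(Z)={3,5}: U {8,10}->{}; Z {3,5}->{}
Constraint 4 (V < Z) on D(V)={3,4,7,9} D(Z)={}: V {3,4,7,9}->{}
So after all 4 constraints: D(U) = {}

Answer: {}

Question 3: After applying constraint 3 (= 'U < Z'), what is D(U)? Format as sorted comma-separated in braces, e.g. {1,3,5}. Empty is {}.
Constraint 1 (V < X) on D(V)={3,4,7,9} D(X)={3,5,7,10}: X {3,5,7,10}->{5,7,10}
Constraint 2 (X + Z = U) on D(X)={5,7,10} D(Z)={3,5,8,9,10} D(U)={4,6,8,10}: X {5,7,10}->{5,7}; Z {3,5,8,9,10}->{3,5}; U {4,6,8,10}->{8,10}
Constraint 3 (U < Z) on D(U)={8,10} D(Z)={3,5}: U {8,10}->{}; Z {3,5}->{}
So after constraint 3: D(U) = {}

Answer: {}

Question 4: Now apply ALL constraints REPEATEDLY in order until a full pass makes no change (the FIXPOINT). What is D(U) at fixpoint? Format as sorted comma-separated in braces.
Answer: {}

Derivation:
pass 0 (initial): D(U)={4,6,8,10}
pass 1: U {4,6,8,10}->{}; V {3,4,7,9}->{}; X {3,5,7,10}->{5,7}; Z {3,5,8,9,10}->{}
pass 2: X {5,7}->{}
pass 3: no change
Fixpoint after 3 passes: D(U) = {}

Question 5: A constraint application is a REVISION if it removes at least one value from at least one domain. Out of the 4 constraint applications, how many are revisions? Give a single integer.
Answer: 4

Derivation:
Constraint 1 (V < X) on D(V)={3,4,7,9} D(X)={3,5,7,10}: X {3,5,7,10}->{5,7,10} => REVISION
Constraint 2 (X + Z = U) on D(X)={5,7,10} D(Z)={3,5,8,9,10} D(U)={4,6,8,10}: X {5,7,10}->{5,7}; Z {3,5,8,9,10}->{3,5}; U {4,6,8,10}->{8,10} => REVISION
Constraint 3 (U < Z) on D(U)={8,10} D(Z)={3,5}: U {8,10}->{}; Z {3,5}->{} => REVISION
Constraint 4 (V < Z) on D(V)={3,4,7,9} D(Z)={}: V {3,4,7,9}->{} => REVISION
Total revisions = 4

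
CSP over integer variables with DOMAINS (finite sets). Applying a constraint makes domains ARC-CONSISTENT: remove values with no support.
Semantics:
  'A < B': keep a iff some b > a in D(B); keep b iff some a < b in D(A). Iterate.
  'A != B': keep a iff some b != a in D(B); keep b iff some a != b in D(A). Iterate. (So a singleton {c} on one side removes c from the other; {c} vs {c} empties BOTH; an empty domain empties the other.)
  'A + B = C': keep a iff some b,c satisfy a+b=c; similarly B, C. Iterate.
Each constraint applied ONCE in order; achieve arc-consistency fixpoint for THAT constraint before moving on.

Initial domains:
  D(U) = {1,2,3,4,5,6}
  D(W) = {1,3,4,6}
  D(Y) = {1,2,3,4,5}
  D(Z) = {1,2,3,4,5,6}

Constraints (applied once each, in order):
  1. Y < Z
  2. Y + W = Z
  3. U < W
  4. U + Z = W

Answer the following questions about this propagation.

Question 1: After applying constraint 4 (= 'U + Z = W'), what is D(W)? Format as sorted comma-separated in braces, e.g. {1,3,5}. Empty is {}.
Answer: {3,4}

Derivation:
Constraint 1 (Y < Z) on D(Y)={1,2,3,4,5} D(Z)={1,2,3,4,5,6}: Z {1,2,3,4,5,6}->{2,3,4,5,6}
Constraint 2 (Y + W = Z) on D(Y)={1,2,3,4,5} D(W)={1,3,4,6} D(Z)={2,3,4,5,6}: W {1,3,4,6}->{1,3,4}
Constraint 3 (U < W) on D(U)={1,2,3,4,5,6} D(W)={1,3,4}: U {1,2,3,4,5,6}->{1,2,3}; W {1,3,4}->{3,4}
Constraint 4 (U + Z = W) on D(U)={1,2,3} D(Z)={2,3,4,5,6} D(W)={3,4}: U {1,2,3}->{1,2}; Z {2,3,4,5,6}->{2,3}
So after constraint 4: D(W) = {3,4}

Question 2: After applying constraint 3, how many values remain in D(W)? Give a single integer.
Constraint 1 (Y < Z) on D(Y)={1,2,3,4,5} D(Z)={1,2,3,4,5,6}: Z {1,2,3,4,5,6}->{2,3,4,5,6}
Constraint 2 (Y + W = Z) on D(Y)={1,2,3,4,5} D(W)={1,3,4,6} D(Z)={2,3,4,5,6}: W {1,3,4,6}->{1,3,4}
Constraint 3 (U < W) on D(U)={1,2,3,4,5,6} D(W)={1,3,4}: U {1,2,3,4,5,6}->{1,2,3}; W {1,3,4}->{3,4}
So after constraint 3: D(W)={3,4}, size = 2

Answer: 2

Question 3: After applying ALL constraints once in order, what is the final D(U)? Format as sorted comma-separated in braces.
Answer: {1,2}

Derivation:
Constraint 1 (Y < Z) on D(Y)={1,2,3,4,5} D(Z)={1,2,3,4,5,6}: Z {1,2,3,4,5,6}->{2,3,4,5,6}
Constraint 2 (Y + W = Z) on D(Y)={1,2,3,4,5} D(W)={1,3,4,6} D(Z)={2,3,4,5,6}: W {1,3,4,6}->{1,3,4}
Constraint 3 (U < W) on D(U)={1,2,3,4,5,6} D(W)={1,3,4}: U {1,2,3,4,5,6}->{1,2,3}; W {1,3,4}->{3,4}
Constraint 4 (U + Z = W) on D(U)={1,2,3} D(Z)={2,3,4,5,6} D(W)={3,4}: U {1,2,3}->{1,2}; Z {2,3,4,5,6}->{2,3}
So after all 4 constraints: D(U) = {1,2}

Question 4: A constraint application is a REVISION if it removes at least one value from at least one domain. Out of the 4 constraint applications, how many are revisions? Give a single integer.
Constraint 1 (Y < Z) on D(Y)={1,2,3,4,5} D(Z)={1,2,3,4,5,6}: Z {1,2,3,4,5,6}->{2,3,4,5,6} => REVISION
Constraint 2 (Y + W = Z) on D(Y)={1,2,3,4,5} D(W)={1,3,4,6} D(Z)={2,3,4,5,6}: W {1,3,4,6}->{1,3,4} => REVISION
Constraint 3 (U < W) on D(U)={1,2,3,4,5,6} D(W)={1,3,4}: U {1,2,3,4,5,6}->{1,2,3}; W {1,3,4}->{3,4} => REVISION
Constraint 4 (U + Z = W) on D(U)={1,2,3} D(Z)={2,3,4,5,6} D(W)={3,4}: U {1,2,3}->{1,2}; Z {2,3,4,5,6}->{2,3} => REVISION
Total revisions = 4

Answer: 4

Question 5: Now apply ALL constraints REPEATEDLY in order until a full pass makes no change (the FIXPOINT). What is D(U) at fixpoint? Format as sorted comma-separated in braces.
Answer: {}

Derivation:
pass 0 (initial): D(U)={1,2,3,4,5,6}
pass 1: U {1,2,3,4,5,6}->{1,2}; W {1,3,4,6}->{3,4}; Z {1,2,3,4,5,6}->{2,3}
pass 2: U {1,2}->{}; W {3,4}->{}; Y {1,2,3,4,5}->{}; Z {2,3}->{}
pass 3: no change
Fixpoint after 3 passes: D(U) = {}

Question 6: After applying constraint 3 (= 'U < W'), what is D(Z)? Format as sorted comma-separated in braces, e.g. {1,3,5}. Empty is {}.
Constraint 1 (Y < Z) on D(Y)={1,2,3,4,5} D(Z)={1,2,3,4,5,6}: Z {1,2,3,4,5,6}->{2,3,4,5,6}
Constraint 2 (Y + W = Z) on D(Y)={1,2,3,4,5} D(W)={1,3,4,6} D(Z)={2,3,4,5,6}: W {1,3,4,6}->{1,3,4}
Constraint 3 (U < W) on D(U)={1,2,3,4,5,6} D(W)={1,3,4}: U {1,2,3,4,5,6}->{1,2,3}; W {1,3,4}->{3,4}
So after constraint 3: D(Z) = {2,3,4,5,6}

Answer: {2,3,4,5,6}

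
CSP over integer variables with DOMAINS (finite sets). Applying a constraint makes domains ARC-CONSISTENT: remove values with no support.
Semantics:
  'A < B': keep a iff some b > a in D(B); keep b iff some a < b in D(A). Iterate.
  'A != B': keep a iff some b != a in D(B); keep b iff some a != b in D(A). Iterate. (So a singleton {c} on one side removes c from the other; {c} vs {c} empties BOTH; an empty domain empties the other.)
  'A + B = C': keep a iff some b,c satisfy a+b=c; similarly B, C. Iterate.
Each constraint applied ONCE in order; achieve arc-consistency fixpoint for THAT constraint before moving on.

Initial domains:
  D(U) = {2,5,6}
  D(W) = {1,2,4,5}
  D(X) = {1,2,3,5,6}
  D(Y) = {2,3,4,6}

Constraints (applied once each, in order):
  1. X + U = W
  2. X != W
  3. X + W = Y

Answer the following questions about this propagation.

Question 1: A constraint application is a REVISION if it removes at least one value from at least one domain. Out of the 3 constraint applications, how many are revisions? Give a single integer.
Constraint 1 (X + U = W) on D(X)={1,2,3,5,6} D(U)={2,5,6} D(W)={1,2,4,5}: X {1,2,3,5,6}->{2,3}; U {2,5,6}->{2}; W {1,2,4,5}->{4,5} => REVISION
Constraint 2 (X != W) on D(X)={2,3} D(W)={4,5}: no change => not a revision
Constraint 3 (X + W = Y) on D(X)={2,3} D(W)={4,5} D(Y)={2,3,4,6}: X {2,3}->{2}; W {4,5}->{4}; Y {2,3,4,6}->{6} => REVISION
Total revisions = 2

Answer: 2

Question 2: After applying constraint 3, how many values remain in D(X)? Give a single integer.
Answer: 1

Derivation:
Constraint 1 (X + U = W) on D(X)={1,2,3,5,6} D(U)={2,5,6} D(W)={1,2,4,5}: X {1,2,3,5,6}->{2,3}; U {2,5,6}->{2}; W {1,2,4,5}->{4,5}
Constraint 2 (X != W) on D(X)={2,3} D(W)={4,5}: no change
Constraint 3 (X + W = Y) on D(X)={2,3} D(W)={4,5} D(Y)={2,3,4,6}: X {2,3}->{2}; W {4,5}->{4}; Y {2,3,4,6}->{6}
So after constraint 3: D(X)={2}, size = 1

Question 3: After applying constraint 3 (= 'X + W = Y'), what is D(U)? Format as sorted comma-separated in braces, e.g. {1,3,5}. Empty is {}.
Answer: {2}

Derivation:
Constraint 1 (X + U = W) on D(X)={1,2,3,5,6} D(U)={2,5,6} D(W)={1,2,4,5}: X {1,2,3,5,6}->{2,3}; U {2,5,6}->{2}; W {1,2,4,5}->{4,5}
Constraint 2 (X != W) on D(X)={2,3} D(W)={4,5}: no change
Constraint 3 (X + W = Y) on D(X)={2,3} D(W)={4,5} D(Y)={2,3,4,6}: X {2,3}->{2}; W {4,5}->{4}; Y {2,3,4,6}->{6}
So after constraint 3: D(U) = {2}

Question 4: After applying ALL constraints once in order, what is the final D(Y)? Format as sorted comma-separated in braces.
Constraint 1 (X + U = W) on D(X)={1,2,3,5,6} D(U)={2,5,6} D(W)={1,2,4,5}: X {1,2,3,5,6}->{2,3}; U {2,5,6}->{2}; W {1,2,4,5}->{4,5}
Constraint 2 (X != W) on D(X)={2,3} D(W)={4,5}: no change
Constraint 3 (X + W = Y) on D(X)={2,3} D(W)={4,5} D(Y)={2,3,4,6}: X {2,3}->{2}; W {4,5}->{4}; Y {2,3,4,6}->{6}
So after all 3 constraints: D(Y) = {6}

Answer: {6}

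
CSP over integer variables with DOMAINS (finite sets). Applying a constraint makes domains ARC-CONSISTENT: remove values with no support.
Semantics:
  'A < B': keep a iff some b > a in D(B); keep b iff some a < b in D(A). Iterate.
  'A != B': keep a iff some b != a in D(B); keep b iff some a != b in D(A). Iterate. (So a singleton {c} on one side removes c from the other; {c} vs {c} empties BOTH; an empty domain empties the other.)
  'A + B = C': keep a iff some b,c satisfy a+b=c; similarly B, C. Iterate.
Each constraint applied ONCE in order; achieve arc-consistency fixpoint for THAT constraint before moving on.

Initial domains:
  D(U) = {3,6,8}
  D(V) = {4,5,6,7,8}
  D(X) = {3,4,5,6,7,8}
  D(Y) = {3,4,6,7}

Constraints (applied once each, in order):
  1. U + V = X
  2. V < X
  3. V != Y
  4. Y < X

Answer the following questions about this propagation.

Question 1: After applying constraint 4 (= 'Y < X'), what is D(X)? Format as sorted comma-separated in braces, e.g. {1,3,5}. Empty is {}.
Constraint 1 (U + V = X) on D(U)={3,6,8} D(V)={4,5,6,7,8} D(X)={3,4,5,6,7,8}: U {3,6,8}->{3}; V {4,5,6,7,8}->{4,5}; X {3,4,5,6,7,8}->{7,8}
Constraint 2 (V < X) on D(V)={4,5} D(X)={7,8}: no change
Constraint 3 (V != Y) on D(V)={4,5} D(Y)={3,4,6,7}: no change
Constraint 4 (Y < X) on D(Y)={3,4,6,7} D(X)={7,8}: no change
So after constraint 4: D(X) = {7,8}

Answer: {7,8}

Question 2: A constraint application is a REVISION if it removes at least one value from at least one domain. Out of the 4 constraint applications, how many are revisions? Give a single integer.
Constraint 1 (U + V = X) on D(U)={3,6,8} D(V)={4,5,6,7,8} D(X)={3,4,5,6,7,8}: U {3,6,8}->{3}; V {4,5,6,7,8}->{4,5}; X {3,4,5,6,7,8}->{7,8} => REVISION
Constraint 2 (V < X) on D(V)={4,5} D(X)={7,8}: no change => not a revision
Constraint 3 (V != Y) on D(V)={4,5} D(Y)={3,4,6,7}: no change => not a revision
Constraint 4 (Y < X) on D(Y)={3,4,6,7} D(X)={7,8}: no change => not a revision
Total revisions = 1

Answer: 1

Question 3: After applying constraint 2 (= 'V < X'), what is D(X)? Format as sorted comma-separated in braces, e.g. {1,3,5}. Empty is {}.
Answer: {7,8}

Derivation:
Constraint 1 (U + V = X) on D(U)={3,6,8} D(V)={4,5,6,7,8} D(X)={3,4,5,6,7,8}: U {3,6,8}->{3}; V {4,5,6,7,8}->{4,5}; X {3,4,5,6,7,8}->{7,8}
Constraint 2 (V < X) on D(V)={4,5} D(X)={7,8}: no change
So after constraint 2: D(X) = {7,8}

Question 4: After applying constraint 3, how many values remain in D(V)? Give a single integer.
Answer: 2

Derivation:
Constraint 1 (U + V = X) on D(U)={3,6,8} D(V)={4,5,6,7,8} D(X)={3,4,5,6,7,8}: U {3,6,8}->{3}; V {4,5,6,7,8}->{4,5}; X {3,4,5,6,7,8}->{7,8}
Constraint 2 (V < X) on D(V)={4,5} D(X)={7,8}: no change
Constraint 3 (V != Y) on D(V)={4,5} D(Y)={3,4,6,7}: no change
So after constraint 3: D(V)={4,5}, size = 2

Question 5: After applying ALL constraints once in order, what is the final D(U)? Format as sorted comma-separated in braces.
Answer: {3}

Derivation:
Constraint 1 (U + V = X) on D(U)={3,6,8} D(V)={4,5,6,7,8} D(X)={3,4,5,6,7,8}: U {3,6,8}->{3}; V {4,5,6,7,8}->{4,5}; X {3,4,5,6,7,8}->{7,8}
Constraint 2 (V < X) on D(V)={4,5} D(X)={7,8}: no change
Constraint 3 (V != Y) on D(V)={4,5} D(Y)={3,4,6,7}: no change
Constraint 4 (Y < X) on D(Y)={3,4,6,7} D(X)={7,8}: no change
So after all 4 constraints: D(U) = {3}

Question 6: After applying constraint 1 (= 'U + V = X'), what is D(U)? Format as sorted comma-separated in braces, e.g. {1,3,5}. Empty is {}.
Constraint 1 (U + V = X) on D(U)={3,6,8} D(V)={4,5,6,7,8} D(X)={3,4,5,6,7,8}: U {3,6,8}->{3}; V {4,5,6,7,8}->{4,5}; X {3,4,5,6,7,8}->{7,8}
So after constraint 1: D(U) = {3}

Answer: {3}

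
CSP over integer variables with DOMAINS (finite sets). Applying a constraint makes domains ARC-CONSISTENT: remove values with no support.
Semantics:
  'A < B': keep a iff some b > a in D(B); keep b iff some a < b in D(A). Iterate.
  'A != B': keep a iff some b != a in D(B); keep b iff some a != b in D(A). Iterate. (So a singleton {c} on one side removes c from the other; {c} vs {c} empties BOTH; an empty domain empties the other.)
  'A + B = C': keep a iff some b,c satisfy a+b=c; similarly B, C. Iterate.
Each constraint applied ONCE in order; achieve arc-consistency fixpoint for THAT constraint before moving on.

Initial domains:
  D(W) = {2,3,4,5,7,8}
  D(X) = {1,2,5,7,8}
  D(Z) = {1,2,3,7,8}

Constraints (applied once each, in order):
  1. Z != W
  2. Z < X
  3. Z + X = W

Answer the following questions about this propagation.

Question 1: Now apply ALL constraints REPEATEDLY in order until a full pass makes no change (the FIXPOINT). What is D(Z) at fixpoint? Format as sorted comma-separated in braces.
Answer: {1,2,3}

Derivation:
pass 0 (initial): D(Z)={1,2,3,7,8}
pass 1: W {2,3,4,5,7,8}->{3,4,5,7,8}; X {1,2,5,7,8}->{2,5,7}; Z {1,2,3,7,8}->{1,2,3}
pass 2: no change
Fixpoint after 2 passes: D(Z) = {1,2,3}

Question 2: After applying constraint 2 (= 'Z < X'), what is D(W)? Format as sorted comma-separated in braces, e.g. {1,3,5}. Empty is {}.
Answer: {2,3,4,5,7,8}

Derivation:
Constraint 1 (Z != W) on D(Z)={1,2,3,7,8} D(W)={2,3,4,5,7,8}: no change
Constraint 2 (Z < X) on D(Z)={1,2,3,7,8} D(X)={1,2,5,7,8}: Z {1,2,3,7,8}->{1,2,3,7}; X {1,2,5,7,8}->{2,5,7,8}
So after constraint 2: D(W) = {2,3,4,5,7,8}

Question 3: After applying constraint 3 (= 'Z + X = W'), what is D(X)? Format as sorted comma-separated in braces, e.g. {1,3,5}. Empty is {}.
Constraint 1 (Z != W) on D(Z)={1,2,3,7,8} D(W)={2,3,4,5,7,8}: no change
Constraint 2 (Z < X) on D(Z)={1,2,3,7,8} D(X)={1,2,5,7,8}: Z {1,2,3,7,8}->{1,2,3,7}; X {1,2,5,7,8}->{2,5,7,8}
Constraint 3 (Z + X = W) on D(Z)={1,2,3,7} D(X)={2,5,7,8} D(W)={2,3,4,5,7,8}: Z {1,2,3,7}->{1,2,3}; X {2,5,7,8}->{2,5,7}; W {2,3,4,5,7,8}->{3,4,5,7,8}
So after constraint 3: D(X) = {2,5,7}

Answer: {2,5,7}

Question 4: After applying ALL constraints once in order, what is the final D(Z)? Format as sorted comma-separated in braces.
Constraint 1 (Z != W) on D(Z)={1,2,3,7,8} D(W)={2,3,4,5,7,8}: no change
Constraint 2 (Z < X) on D(Z)={1,2,3,7,8} D(X)={1,2,5,7,8}: Z {1,2,3,7,8}->{1,2,3,7}; X {1,2,5,7,8}->{2,5,7,8}
Constraint 3 (Z + X = W) on D(Z)={1,2,3,7} D(X)={2,5,7,8} D(W)={2,3,4,5,7,8}: Z {1,2,3,7}->{1,2,3}; X {2,5,7,8}->{2,5,7}; W {2,3,4,5,7,8}->{3,4,5,7,8}
So after all 3 constraints: D(Z) = {1,2,3}

Answer: {1,2,3}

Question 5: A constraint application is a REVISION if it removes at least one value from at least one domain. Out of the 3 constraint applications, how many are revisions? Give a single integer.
Answer: 2

Derivation:
Constraint 1 (Z != W) on D(Z)={1,2,3,7,8} D(W)={2,3,4,5,7,8}: no change => not a revision
Constraint 2 (Z < X) on D(Z)={1,2,3,7,8} D(X)={1,2,5,7,8}: Z {1,2,3,7,8}->{1,2,3,7}; X {1,2,5,7,8}->{2,5,7,8} => REVISION
Constraint 3 (Z + X = W) on D(Z)={1,2,3,7} D(X)={2,5,7,8} D(W)={2,3,4,5,7,8}: Z {1,2,3,7}->{1,2,3}; X {2,5,7,8}->{2,5,7}; W {2,3,4,5,7,8}->{3,4,5,7,8} => REVISION
Total revisions = 2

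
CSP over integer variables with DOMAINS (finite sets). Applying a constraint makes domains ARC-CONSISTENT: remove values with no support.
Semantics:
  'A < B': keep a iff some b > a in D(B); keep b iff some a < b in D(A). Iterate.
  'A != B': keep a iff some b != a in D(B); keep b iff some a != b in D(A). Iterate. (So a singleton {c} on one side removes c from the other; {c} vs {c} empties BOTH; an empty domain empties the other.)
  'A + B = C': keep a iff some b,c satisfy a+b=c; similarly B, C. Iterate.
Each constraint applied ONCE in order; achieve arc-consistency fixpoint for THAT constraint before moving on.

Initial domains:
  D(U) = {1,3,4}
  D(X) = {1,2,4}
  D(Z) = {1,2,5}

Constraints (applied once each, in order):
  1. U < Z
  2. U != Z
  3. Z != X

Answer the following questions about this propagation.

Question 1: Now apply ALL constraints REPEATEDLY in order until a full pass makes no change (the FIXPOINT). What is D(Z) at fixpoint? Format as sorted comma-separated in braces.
pass 0 (initial): D(Z)={1,2,5}
pass 1: Z {1,2,5}->{2,5}
pass 2: no change
Fixpoint after 2 passes: D(Z) = {2,5}

Answer: {2,5}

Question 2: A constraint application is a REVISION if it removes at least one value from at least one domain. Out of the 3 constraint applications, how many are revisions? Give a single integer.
Constraint 1 (U < Z) on D(U)={1,3,4} D(Z)={1,2,5}: Z {1,2,5}->{2,5} => REVISION
Constraint 2 (U != Z) on D(U)={1,3,4} D(Z)={2,5}: no change => not a revision
Constraint 3 (Z != X) on D(Z)={2,5} D(X)={1,2,4}: no change => not a revision
Total revisions = 1

Answer: 1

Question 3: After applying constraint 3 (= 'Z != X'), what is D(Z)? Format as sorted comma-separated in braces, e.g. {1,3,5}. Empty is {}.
Constraint 1 (U < Z) on D(U)={1,3,4} D(Z)={1,2,5}: Z {1,2,5}->{2,5}
Constraint 2 (U != Z) on D(U)={1,3,4} D(Z)={2,5}: no change
Constraint 3 (Z != X) on D(Z)={2,5} D(X)={1,2,4}: no change
So after constraint 3: D(Z) = {2,5}

Answer: {2,5}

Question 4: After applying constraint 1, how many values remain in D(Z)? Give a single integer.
Constraint 1 (U < Z) on D(U)={1,3,4} D(Z)={1,2,5}: Z {1,2,5}->{2,5}
So after constraint 1: D(Z)={2,5}, size = 2

Answer: 2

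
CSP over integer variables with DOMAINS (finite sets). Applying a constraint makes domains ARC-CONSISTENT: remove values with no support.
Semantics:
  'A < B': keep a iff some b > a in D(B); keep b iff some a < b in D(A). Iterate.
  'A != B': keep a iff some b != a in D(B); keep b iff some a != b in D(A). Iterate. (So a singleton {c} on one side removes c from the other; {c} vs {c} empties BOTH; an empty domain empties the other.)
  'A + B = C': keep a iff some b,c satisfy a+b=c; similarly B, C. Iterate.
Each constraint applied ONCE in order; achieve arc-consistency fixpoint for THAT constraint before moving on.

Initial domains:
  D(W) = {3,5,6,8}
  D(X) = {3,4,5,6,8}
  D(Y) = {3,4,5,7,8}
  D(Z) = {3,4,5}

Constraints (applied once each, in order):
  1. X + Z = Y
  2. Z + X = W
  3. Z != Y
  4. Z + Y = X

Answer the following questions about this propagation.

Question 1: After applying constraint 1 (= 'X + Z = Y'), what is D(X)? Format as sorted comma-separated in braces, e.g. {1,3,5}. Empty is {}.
Answer: {3,4,5}

Derivation:
Constraint 1 (X + Z = Y) on D(X)={3,4,5,6,8} D(Z)={3,4,5} D(Y)={3,4,5,7,8}: X {3,4,5,6,8}->{3,4,5}; Y {3,4,5,7,8}->{7,8}
So after constraint 1: D(X) = {3,4,5}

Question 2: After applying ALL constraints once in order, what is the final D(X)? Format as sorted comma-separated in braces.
Answer: {}

Derivation:
Constraint 1 (X + Z = Y) on D(X)={3,4,5,6,8} D(Z)={3,4,5} D(Y)={3,4,5,7,8}: X {3,4,5,6,8}->{3,4,5}; Y {3,4,5,7,8}->{7,8}
Constraint 2 (Z + X = W) on D(Z)={3,4,5} D(X)={3,4,5} D(W)={3,5,6,8}: W {3,5,6,8}->{6,8}
Constraint 3 (Z != Y) on D(Z)={3,4,5} D(Y)={7,8}: no change
Constraint 4 (Z + Y = X) on D(Z)={3,4,5} D(Y)={7,8} D(X)={3,4,5}: Z {3,4,5}->{}; Y {7,8}->{}; X {3,4,5}->{}
So after all 4 constraints: D(X) = {}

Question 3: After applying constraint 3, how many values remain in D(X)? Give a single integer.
Answer: 3

Derivation:
Constraint 1 (X + Z = Y) on D(X)={3,4,5,6,8} D(Z)={3,4,5} D(Y)={3,4,5,7,8}: X {3,4,5,6,8}->{3,4,5}; Y {3,4,5,7,8}->{7,8}
Constraint 2 (Z + X = W) on D(Z)={3,4,5} D(X)={3,4,5} D(W)={3,5,6,8}: W {3,5,6,8}->{6,8}
Constraint 3 (Z != Y) on D(Z)={3,4,5} D(Y)={7,8}: no change
So after constraint 3: D(X)={3,4,5}, size = 3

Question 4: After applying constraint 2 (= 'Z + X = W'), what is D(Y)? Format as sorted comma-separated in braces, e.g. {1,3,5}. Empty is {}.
Constraint 1 (X + Z = Y) on D(X)={3,4,5,6,8} D(Z)={3,4,5} D(Y)={3,4,5,7,8}: X {3,4,5,6,8}->{3,4,5}; Y {3,4,5,7,8}->{7,8}
Constraint 2 (Z + X = W) on D(Z)={3,4,5} D(X)={3,4,5} D(W)={3,5,6,8}: W {3,5,6,8}->{6,8}
So after constraint 2: D(Y) = {7,8}

Answer: {7,8}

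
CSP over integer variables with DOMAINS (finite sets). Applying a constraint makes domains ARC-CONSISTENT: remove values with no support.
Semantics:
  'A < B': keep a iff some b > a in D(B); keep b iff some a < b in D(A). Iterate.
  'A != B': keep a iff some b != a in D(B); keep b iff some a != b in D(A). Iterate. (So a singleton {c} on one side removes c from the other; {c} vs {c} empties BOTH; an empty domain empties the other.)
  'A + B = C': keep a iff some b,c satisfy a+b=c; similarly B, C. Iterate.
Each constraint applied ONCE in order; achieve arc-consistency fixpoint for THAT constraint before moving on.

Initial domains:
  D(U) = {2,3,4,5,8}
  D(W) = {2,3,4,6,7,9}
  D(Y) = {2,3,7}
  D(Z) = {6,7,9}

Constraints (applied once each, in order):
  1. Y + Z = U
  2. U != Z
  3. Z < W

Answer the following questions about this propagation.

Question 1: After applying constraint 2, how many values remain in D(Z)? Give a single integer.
Answer: 1

Derivation:
Constraint 1 (Y + Z = U) on D(Y)={2,3,7} D(Z)={6,7,9} D(U)={2,3,4,5,8}: Y {2,3,7}->{2}; Z {6,7,9}->{6}; U {2,3,4,5,8}->{8}
Constraint 2 (U != Z) on D(U)={8} D(Z)={6}: no change
So after constraint 2: D(Z)={6}, size = 1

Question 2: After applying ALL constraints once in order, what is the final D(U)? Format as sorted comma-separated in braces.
Constraint 1 (Y + Z = U) on D(Y)={2,3,7} D(Z)={6,7,9} D(U)={2,3,4,5,8}: Y {2,3,7}->{2}; Z {6,7,9}->{6}; U {2,3,4,5,8}->{8}
Constraint 2 (U != Z) on D(U)={8} D(Z)={6}: no change
Constraint 3 (Z < W) on D(Z)={6} D(W)={2,3,4,6,7,9}: W {2,3,4,6,7,9}->{7,9}
So after all 3 constraints: D(U) = {8}

Answer: {8}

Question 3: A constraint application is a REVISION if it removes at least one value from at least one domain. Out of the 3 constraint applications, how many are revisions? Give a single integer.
Answer: 2

Derivation:
Constraint 1 (Y + Z = U) on D(Y)={2,3,7} D(Z)={6,7,9} D(U)={2,3,4,5,8}: Y {2,3,7}->{2}; Z {6,7,9}->{6}; U {2,3,4,5,8}->{8} => REVISION
Constraint 2 (U != Z) on D(U)={8} D(Z)={6}: no change => not a revision
Constraint 3 (Z < W) on D(Z)={6} D(W)={2,3,4,6,7,9}: W {2,3,4,6,7,9}->{7,9} => REVISION
Total revisions = 2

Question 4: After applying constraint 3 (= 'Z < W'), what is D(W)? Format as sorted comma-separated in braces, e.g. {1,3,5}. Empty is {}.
Constraint 1 (Y + Z = U) on D(Y)={2,3,7} D(Z)={6,7,9} D(U)={2,3,4,5,8}: Y {2,3,7}->{2}; Z {6,7,9}->{6}; U {2,3,4,5,8}->{8}
Constraint 2 (U != Z) on D(U)={8} D(Z)={6}: no change
Constraint 3 (Z < W) on D(Z)={6} D(W)={2,3,4,6,7,9}: W {2,3,4,6,7,9}->{7,9}
So after constraint 3: D(W) = {7,9}

Answer: {7,9}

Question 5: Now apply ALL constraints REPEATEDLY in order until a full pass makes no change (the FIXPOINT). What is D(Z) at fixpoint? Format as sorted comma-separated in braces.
pass 0 (initial): D(Z)={6,7,9}
pass 1: U {2,3,4,5,8}->{8}; W {2,3,4,6,7,9}->{7,9}; Y {2,3,7}->{2}; Z {6,7,9}->{6}
pass 2: no change
Fixpoint after 2 passes: D(Z) = {6}

Answer: {6}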